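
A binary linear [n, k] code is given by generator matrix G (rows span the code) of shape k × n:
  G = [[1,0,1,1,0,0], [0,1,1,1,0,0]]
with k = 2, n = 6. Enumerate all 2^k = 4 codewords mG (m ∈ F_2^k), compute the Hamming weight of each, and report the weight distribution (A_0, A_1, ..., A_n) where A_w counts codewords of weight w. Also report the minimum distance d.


Weight distribution: A_0 = 1, A_2 = 1, A_3 = 2. Minimum distance d = 2.

Enumerate all 2^2 = 4 messages m ∈ F_2^2.
For each, compute codeword c = mG in F_2^6, then tally its weight.
  m = 00 → c = 000000, weight = 0.
  m = 10 → c = 101100, weight = 3.
  m = 01 → c = 011100, weight = 3.
  m = 11 → c = 110000, weight = 2.
Tally weights:
  weight 0: 1 codewords.
  weight 2: 1 codewords.
  weight 3: 2 codewords.
Minimum distance d = smallest w > 0 with A_w > 0 = 2.
Sanity: Σ A_w = 4 = 2^2 = 4 ✓.


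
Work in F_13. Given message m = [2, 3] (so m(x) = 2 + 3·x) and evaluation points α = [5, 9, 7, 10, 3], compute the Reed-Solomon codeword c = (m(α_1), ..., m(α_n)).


c = [4, 3, 10, 6, 11]

Message polynomial: m(x) = 2 + 3·x (mod 13).
For each evaluation point α_i, compute m(α_i) mod 13:
  α_1 = 5: Horner steps 3 → 4, so m(5) = 4.
  α_2 = 9: Horner steps 3 → 3, so m(9) = 3.
  α_3 = 7: Horner steps 3 → 10, so m(7) = 10.
  α_4 = 10: Horner steps 3 → 6, so m(10) = 6.
  α_5 = 3: Horner steps 3 → 11, so m(3) = 11.
Codeword c = [4, 3, 10, 6, 11] ∈ F_13^5.


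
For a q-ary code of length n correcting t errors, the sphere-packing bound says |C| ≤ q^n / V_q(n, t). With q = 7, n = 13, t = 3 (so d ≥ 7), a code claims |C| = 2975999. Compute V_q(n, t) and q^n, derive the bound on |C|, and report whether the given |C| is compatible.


V_q(n, t) = 64663, q^n = 96889010407, Hamming bound = 1498368, |C| = 2975999 > bound (violated).

Step 1: Compute V_q(n, t) = Σ_{j=0}^3 C(n, j) (q−1)^j.
  j = 0: C(13,0)·(6)^0 = 1·1 = 1.
  j = 1: C(13,1)·(6)^1 = 13·6 = 78.
  j = 2: C(13,2)·(6)^2 = 78·36 = 2808.
  j = 3: C(13,3)·(6)^3 = 286·216 = 61776.
  V_q(n, t) = 1 + 78 + 2808 + 61776 = 64663.
Step 2: q^n = 7^13 = 96889010407.
Step 3: Hamming bound ⌊q^n / V_q(n,t)⌋ = ⌊96889010407/64663⌋ = 1498368.
Step 4: Compare |C| = 2975999 to 1498368: violated.
The claimed |C| lies above the Hamming bound, so no 7-ary code of length 13 with d ≥ 7 can have 2975999 codewords.


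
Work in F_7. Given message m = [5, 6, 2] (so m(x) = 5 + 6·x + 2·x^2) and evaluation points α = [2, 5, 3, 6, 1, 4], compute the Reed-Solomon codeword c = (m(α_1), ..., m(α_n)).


c = [4, 1, 6, 1, 6, 5]

Message polynomial: m(x) = 5 + 6·x + 2·x^2 (mod 7).
For each evaluation point α_i, compute m(α_i) mod 7:
  α_1 = 2: Horner steps 2 → 3 → 4, so m(2) = 4.
  α_2 = 5: Horner steps 2 → 2 → 1, so m(5) = 1.
  α_3 = 3: Horner steps 2 → 5 → 6, so m(3) = 6.
  α_4 = 6: Horner steps 2 → 4 → 1, so m(6) = 1.
  α_5 = 1: Horner steps 2 → 1 → 6, so m(1) = 6.
  α_6 = 4: Horner steps 2 → 0 → 5, so m(4) = 5.
Codeword c = [4, 1, 6, 1, 6, 5] ∈ F_7^6.


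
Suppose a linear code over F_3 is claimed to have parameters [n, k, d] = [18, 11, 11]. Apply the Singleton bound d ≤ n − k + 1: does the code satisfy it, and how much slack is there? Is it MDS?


Singleton RHS = n − k + 1 = 8, slack = -3, bound violated (no such code; not MDS).

Singleton bound: d ≤ n − k + 1.
Here n = 18, k = 11, so n − k + 1 = 8.
Given d = 11, check d ≤ 8: NO.
Slack = (n − k + 1) − d = -3.
The slack is negative: d = 11 exceeds n − k + 1 = 8 by 3, so the Singleton bound is violated and no linear [18, 11, 11]_3 code can exist. In particular it is not MDS (MDS requires d = n − k + 1 exactly).
Description: the claimed parameters are [18, 11, 11]_3; such a code would be impossible (violates the Singleton bound).


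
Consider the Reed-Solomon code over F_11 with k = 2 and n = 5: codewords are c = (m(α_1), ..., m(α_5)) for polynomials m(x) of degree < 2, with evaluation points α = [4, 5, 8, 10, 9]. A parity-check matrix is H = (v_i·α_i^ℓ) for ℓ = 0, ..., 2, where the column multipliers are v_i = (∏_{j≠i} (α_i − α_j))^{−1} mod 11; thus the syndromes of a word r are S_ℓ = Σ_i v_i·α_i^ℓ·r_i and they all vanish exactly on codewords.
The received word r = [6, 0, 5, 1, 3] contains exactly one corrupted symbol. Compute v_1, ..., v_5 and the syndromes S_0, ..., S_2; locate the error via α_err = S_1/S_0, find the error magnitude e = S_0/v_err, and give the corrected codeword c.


S = (7, 6, 2), error at position 1, error magnitude e = 4, c = [2, 0, 5, 1, 3].

Step 1: column multipliers v_i = (∏_{j≠i}(α_i − α_j))^{−1} mod 11.
  i = 1 (α = 4): (4−5)(4−8)(4−10)(4−9) = (−1)·(−4)·(−6)·(−5) = 120 ≡ 10, so v_1 = 10^{−1} = 10 (mod 11).
  i = 2 (α = 5): (5−4)(5−8)(5−10)(5−9) = 1·(−3)·(−5)·(−4) = −60 ≡ 6, so v_2 = 6^{−1} = 2 (mod 11).
  i = 3 (α = 8): (8−4)(8−5)(8−10)(8−9) = 4·3·(−2)·(−1) = 24 ≡ 2, so v_3 = 2^{−1} = 6 (mod 11).
  i = 4 (α = 10): (10−4)(10−5)(10−8)(10−9) = 6·5·2·1 = 60 ≡ 5, so v_4 = 5^{−1} = 9 (mod 11).
  i = 5 (α = 9): (9−4)(9−5)(9−8)(9−10) = 5·4·1·(−1) = −20 ≡ 2, so v_5 = 2^{−1} = 6 (mod 11).
  v = [10, 2, 6, 9, 6].
Step 2: syndromes of r = [6, 0, 5, 1, 3] (all sums mod 11).
  S_0 = Σ v_i r_i = 10·6 + 2·0 + 6·5 + 9·1 + 6·3 = 117 ≡ 7.
  S_1 = Σ v_i α_i r_i = 10·4·6 + 2·5·0 + 6·8·5 + 9·10·1 + 6·9·3 = 732 ≡ 6.
  α_i^2 mod 11 = [5, 3, 9, 1, 4].
  S_2 = Σ v_i α_i^2 r_i = 10·5·6 + 2·3·0 + 6·9·5 + 9·1·1 + 6·4·3 = 651 ≡ 2.
  S = (7, 6, 2) ≠ 0, so r is not a codeword (an error is present).
Step 3: locate the error. For a single error e at position i, S_ℓ = v_i·e·α_i^ℓ, so α_err = S_1/S_0.
  S_0^{−1} = 7^{−1} = 8 (mod 11), so α_err = 6·8 = 48 ≡ 4 = α_1. Error position i = 1.
  Consistency check: S_2/S_1 = 2·2 = 4 ≡ 4 = α_err ✓ (single-error assumption holds).
Step 4: error magnitude e = S_0/v_1 = S_0·∏_{j≠1}(α_1 − α_j) = 7·10 = 70 ≡ 4 (mod 11).
Step 5: correct position 1: c_1 = r_1 − e = 6 − 4 ≡ 2 (mod 11). Hence c = [2, 0, 5, 1, 3].
  Check: interpolating c through the α_i gives m(x) = 10 + 9·x (degree < 2) with m(α_i) = c_i for every i, so c is indeed a codeword.


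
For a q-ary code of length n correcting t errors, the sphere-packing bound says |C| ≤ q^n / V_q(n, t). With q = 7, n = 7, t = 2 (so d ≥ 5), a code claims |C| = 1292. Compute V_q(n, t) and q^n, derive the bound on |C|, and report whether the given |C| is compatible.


V_q(n, t) = 799, q^n = 823543, Hamming bound = 1030, |C| = 1292 > bound (violated).

Step 1: Compute V_q(n, t) = Σ_{j=0}^2 C(n, j) (q−1)^j.
  j = 0: C(7,0)·(6)^0 = 1·1 = 1.
  j = 1: C(7,1)·(6)^1 = 7·6 = 42.
  j = 2: C(7,2)·(6)^2 = 21·36 = 756.
  V_q(n, t) = 1 + 42 + 756 = 799.
Step 2: q^n = 7^7 = 823543.
Step 3: Hamming bound ⌊q^n / V_q(n,t)⌋ = ⌊823543/799⌋ = 1030.
Step 4: Compare |C| = 1292 to 1030: violated.
The claimed |C| lies above the Hamming bound, so no 7-ary code of length 7 with d ≥ 5 can have 1292 codewords.


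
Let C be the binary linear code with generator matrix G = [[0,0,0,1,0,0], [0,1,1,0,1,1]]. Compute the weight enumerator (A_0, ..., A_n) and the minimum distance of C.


Weight distribution: A_0 = 1, A_1 = 1, A_4 = 1, A_5 = 1. Minimum distance d = 1.

Enumerate all 2^2 = 4 messages m ∈ F_2^2.
For each, compute codeword c = mG in F_2^6, then tally its weight.
  m = 00 → c = 000000, weight = 0.
  m = 10 → c = 000100, weight = 1.
  m = 01 → c = 011011, weight = 4.
  m = 11 → c = 011111, weight = 5.
Tally weights:
  weight 0: 1 codewords.
  weight 1: 1 codewords.
  weight 4: 1 codewords.
  weight 5: 1 codewords.
Minimum distance d = smallest w > 0 with A_w > 0 = 1.
Sanity: Σ A_w = 4 = 2^2 = 4 ✓.


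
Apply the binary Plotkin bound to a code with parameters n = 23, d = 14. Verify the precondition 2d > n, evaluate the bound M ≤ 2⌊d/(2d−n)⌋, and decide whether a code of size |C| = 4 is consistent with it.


Plotkin bound M ≤ 4; given |C| = 4 ≤ bound (satisfied).

Check applicability: 2d = 28, n = 23.
2d − n = 5 > 0, so Plotkin applies.
Compute d/(2d−n) = 14/5 ≈ 2.8000.
⌊d/(2d−n)⌋ = 2.
Plotkin bound: M ≤ 2·2 = 4.
Given |C| = 4, check: satisfied.
This |C| is at the Plotkin bound.


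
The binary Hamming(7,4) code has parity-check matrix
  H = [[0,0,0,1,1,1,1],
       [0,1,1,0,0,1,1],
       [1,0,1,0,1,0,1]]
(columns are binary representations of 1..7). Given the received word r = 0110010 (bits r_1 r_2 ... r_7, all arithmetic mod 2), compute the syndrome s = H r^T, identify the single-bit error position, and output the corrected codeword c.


s = (1, 1, 1)^T, error position = 7, corrected codeword c = 0110011

Compute s = H r^T mod 2 one row at a time:
  s_1 = 0 + 0 + 1 + 0 = 1 ≡ 1 (mod 2).
  s_2 = 1 + 1 + 1 + 0 = 3 ≡ 1 (mod 2).
  s_3 = 0 + 1 + 0 + 0 = 1 ≡ 1 (mod 2).
s = (1, 1, 1)^T — this equals column 7 of H (binary 111), so error is at position 7.
Correct: flip bit 7 of r = 0110010 to get c = 0110011.


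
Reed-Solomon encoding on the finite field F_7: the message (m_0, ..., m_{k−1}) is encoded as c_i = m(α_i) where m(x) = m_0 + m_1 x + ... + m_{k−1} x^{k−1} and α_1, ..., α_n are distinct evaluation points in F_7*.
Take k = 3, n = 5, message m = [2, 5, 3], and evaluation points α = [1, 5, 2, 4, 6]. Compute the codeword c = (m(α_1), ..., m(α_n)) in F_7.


c = [3, 4, 3, 0, 0]

Message polynomial: m(x) = 2 + 5·x + 3·x^2 (mod 7).
For each evaluation point α_i, compute m(α_i) mod 7:
  α_1 = 1: Horner steps 3 → 1 → 3, so m(1) = 3.
  α_2 = 5: Horner steps 3 → 6 → 4, so m(5) = 4.
  α_3 = 2: Horner steps 3 → 4 → 3, so m(2) = 3.
  α_4 = 4: Horner steps 3 → 3 → 0, so m(4) = 0.
  α_5 = 6: Horner steps 3 → 2 → 0, so m(6) = 0.
Codeword c = [3, 4, 3, 0, 0] ∈ F_7^5.


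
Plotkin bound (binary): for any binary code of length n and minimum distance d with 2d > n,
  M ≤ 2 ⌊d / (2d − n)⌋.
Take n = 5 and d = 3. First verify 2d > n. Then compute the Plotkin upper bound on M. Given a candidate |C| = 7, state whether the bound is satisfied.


Plotkin bound M ≤ 6; given |C| = 7 > bound (violated).

Check applicability: 2d = 6, n = 5.
2d − n = 1 > 0, so Plotkin applies.
Compute d/(2d−n) = 3/1 ≈ 3.0000.
⌊d/(2d−n)⌋ = 3.
Plotkin bound: M ≤ 2·3 = 6.
Given |C| = 7, check: VIOLATED.
This |C| is above the Plotkin bound, so no binary code with n = 5, d = 3 and 7 codewords exists.


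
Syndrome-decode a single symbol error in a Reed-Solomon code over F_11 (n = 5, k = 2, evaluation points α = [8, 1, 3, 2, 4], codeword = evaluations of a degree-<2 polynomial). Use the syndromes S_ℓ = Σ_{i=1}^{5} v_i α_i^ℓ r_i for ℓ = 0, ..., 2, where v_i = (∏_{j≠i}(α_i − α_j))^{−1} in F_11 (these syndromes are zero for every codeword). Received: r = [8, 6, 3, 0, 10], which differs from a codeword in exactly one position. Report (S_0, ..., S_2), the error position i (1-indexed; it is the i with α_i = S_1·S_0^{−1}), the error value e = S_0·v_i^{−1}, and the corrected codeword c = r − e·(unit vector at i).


S = (2, 6, 7), error at position 3, error magnitude e = 9, c = [8, 6, 5, 0, 10].

Step 1: column multipliers v_i = (∏_{j≠i}(α_i − α_j))^{−1} mod 11.
  i = 1 (α = 8): (8−1)(8−3)(8−2)(8−4) = 7·5·6·4 = 840 ≡ 4, so v_1 = 4^{−1} = 3 (mod 11).
  i = 2 (α = 1): (1−8)(1−3)(1−2)(1−4) = (−7)·(−2)·(−1)·(−3) = 42 ≡ 9, so v_2 = 9^{−1} = 5 (mod 11).
  i = 3 (α = 3): (3−8)(3−1)(3−2)(3−4) = (−5)·2·1·(−1) = 10 ≡ 10, so v_3 = 10^{−1} = 10 (mod 11).
  i = 4 (α = 2): (2−8)(2−1)(2−3)(2−4) = (−6)·1·(−1)·(−2) = −12 ≡ 10, so v_4 = 10^{−1} = 10 (mod 11).
  i = 5 (α = 4): (4−8)(4−1)(4−3)(4−2) = (−4)·3·1·2 = −24 ≡ 9, so v_5 = 9^{−1} = 5 (mod 11).
  v = [3, 5, 10, 10, 5].
Step 2: syndromes of r = [8, 6, 3, 0, 10] (all sums mod 11).
  S_0 = Σ v_i r_i = 3·8 + 5·6 + 10·3 + 10·0 + 5·10 = 134 ≡ 2.
  S_1 = Σ v_i α_i r_i = 3·8·8 + 5·1·6 + 10·3·3 + 10·2·0 + 5·4·10 = 512 ≡ 6.
  α_i^2 mod 11 = [9, 1, 9, 4, 5].
  S_2 = Σ v_i α_i^2 r_i = 3·9·8 + 5·1·6 + 10·9·3 + 10·4·0 + 5·5·10 = 766 ≡ 7.
  S = (2, 6, 7) ≠ 0, so r is not a codeword (an error is present).
Step 3: locate the error. For a single error e at position i, S_ℓ = v_i·e·α_i^ℓ, so α_err = S_1/S_0.
  S_0^{−1} = 2^{−1} = 6 (mod 11), so α_err = 6·6 = 36 ≡ 3 = α_3. Error position i = 3.
  Consistency check: S_2/S_1 = 7·2 = 14 ≡ 3 = α_err ✓ (single-error assumption holds).
Step 4: error magnitude e = S_0/v_3 = S_0·∏_{j≠3}(α_3 − α_j) = 2·10 = 20 ≡ 9 (mod 11).
Step 5: correct position 3: c_3 = r_3 − e = 3 − 9 ≡ 5 (mod 11). Hence c = [8, 6, 5, 0, 10].
  Check: interpolating c through the α_i gives m(x) = 1 + 5·x (degree < 2) with m(α_i) = c_i for every i, so c is indeed a codeword.


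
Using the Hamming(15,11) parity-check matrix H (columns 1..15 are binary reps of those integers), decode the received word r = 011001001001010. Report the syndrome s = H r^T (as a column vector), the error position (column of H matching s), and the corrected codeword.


s = (1, 1, 0, 0)^T, error position = 12, corrected codeword c = 011001001000010

Compute s = H r^T mod 2 one row at a time:
  s_1 = 0 + 1 + 0 + 0 + 1 + 0 + 1 + 0 = 3 ≡ 1 (mod 2).
  s_2 = 0 + 0 + 1 + 0 + 1 + 0 + 1 + 0 = 3 ≡ 1 (mod 2).
  s_3 = 1 + 1 + 1 + 0 + 0 + 0 + 1 + 0 = 4 ≡ 0 (mod 2).
  s_4 = 0 + 1 + 0 + 0 + 1 + 0 + 0 + 0 = 2 ≡ 0 (mod 2).
s = (1, 1, 0, 0)^T — this equals column 12 of H (binary 1100), so error is at position 12.
Correct: flip bit 12 of r = 011001001001010 to get c = 011001001000010.


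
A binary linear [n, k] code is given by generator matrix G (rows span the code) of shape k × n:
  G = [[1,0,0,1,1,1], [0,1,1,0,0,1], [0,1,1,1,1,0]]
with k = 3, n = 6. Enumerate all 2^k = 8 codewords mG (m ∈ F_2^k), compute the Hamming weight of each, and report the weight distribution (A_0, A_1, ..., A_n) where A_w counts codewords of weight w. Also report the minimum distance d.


Weight distribution: A_0 = 1, A_1 = 1, A_3 = 2, A_4 = 3, A_5 = 1. Minimum distance d = 1.

Enumerate all 2^3 = 8 messages m ∈ F_2^3.
For each, compute codeword c = mG in F_2^6, then tally its weight.
  m = 000 → c = 000000, weight = 0.
  m = 100 → c = 100111, weight = 4.
  m = 010 → c = 011001, weight = 3.
  m = 110 → c = 111110, weight = 5.
  m = 001 → c = 011110, weight = 4.
  m = 101 → c = 111001, weight = 4.
  m = 011 → c = 000111, weight = 3.
  m = 111 → c = 100000, weight = 1.
Tally weights:
  weight 0: 1 codewords.
  weight 1: 1 codewords.
  weight 3: 2 codewords.
  weight 4: 3 codewords.
  weight 5: 1 codewords.
Minimum distance d = smallest w > 0 with A_w > 0 = 1.
Sanity: Σ A_w = 8 = 2^3 = 8 ✓.


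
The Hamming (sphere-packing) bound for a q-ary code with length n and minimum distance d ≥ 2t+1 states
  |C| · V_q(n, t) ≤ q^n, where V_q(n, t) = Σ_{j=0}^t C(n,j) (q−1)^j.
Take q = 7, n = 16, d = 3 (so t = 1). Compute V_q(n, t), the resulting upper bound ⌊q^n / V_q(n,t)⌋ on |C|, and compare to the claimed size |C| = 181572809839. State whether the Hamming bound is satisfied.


V_q(n, t) = 97, q^n = 33232930569601, Hamming bound = 342607531645, |C| = 181572809839 ≤ bound (satisfied).

Step 1: Compute V_q(n, t) = Σ_{j=0}^1 C(n, j) (q−1)^j.
  j = 0: C(16,0)·(6)^0 = 1·1 = 1.
  j = 1: C(16,1)·(6)^1 = 16·6 = 96.
  V_q(n, t) = 1 + 96 = 97.
Step 2: q^n = 7^16 = 33232930569601.
Step 3: Hamming bound ⌊q^n / V_q(n,t)⌋ = ⌊33232930569601/97⌋ = 342607531645.
Step 4: Compare |C| = 181572809839 to 342607531645: satisfied.
The claimed |C| lies below the Hamming bound.


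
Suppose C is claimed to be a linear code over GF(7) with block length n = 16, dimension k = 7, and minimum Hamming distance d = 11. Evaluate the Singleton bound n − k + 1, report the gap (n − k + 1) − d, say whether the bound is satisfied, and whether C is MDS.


Singleton RHS = n − k + 1 = 10, slack = -1, bound violated (no such code; not MDS).

Singleton bound: d ≤ n − k + 1.
Here n = 16, k = 7, so n − k + 1 = 10.
Given d = 11, check d ≤ 10: NO.
Slack = (n − k + 1) − d = -1.
The slack is negative: d = 11 exceeds n − k + 1 = 10 by 1, so the Singleton bound is violated and no linear [16, 7, 11]_7 code can exist. In particular it is not MDS (MDS requires d = n − k + 1 exactly).
Description: the claimed parameters are [16, 7, 11]_7; such a code would be impossible (violates the Singleton bound).


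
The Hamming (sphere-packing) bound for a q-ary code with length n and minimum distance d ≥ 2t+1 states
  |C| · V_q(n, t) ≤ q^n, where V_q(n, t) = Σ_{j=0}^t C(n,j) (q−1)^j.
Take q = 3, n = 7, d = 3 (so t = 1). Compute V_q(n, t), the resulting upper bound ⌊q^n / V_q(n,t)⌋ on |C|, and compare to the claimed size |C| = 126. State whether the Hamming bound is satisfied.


V_q(n, t) = 15, q^n = 2187, Hamming bound = 145, |C| = 126 ≤ bound (satisfied).

Step 1: Compute V_q(n, t) = Σ_{j=0}^1 C(n, j) (q−1)^j.
  j = 0: C(7,0)·(2)^0 = 1·1 = 1.
  j = 1: C(7,1)·(2)^1 = 7·2 = 14.
  V_q(n, t) = 1 + 14 = 15.
Step 2: q^n = 3^7 = 2187.
Step 3: Hamming bound ⌊q^n / V_q(n,t)⌋ = ⌊2187/15⌋ = 145.
Step 4: Compare |C| = 126 to 145: satisfied.
The claimed |C| lies below the Hamming bound.


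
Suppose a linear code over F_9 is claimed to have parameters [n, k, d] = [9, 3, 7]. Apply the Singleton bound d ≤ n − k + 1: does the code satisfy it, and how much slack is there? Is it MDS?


Singleton RHS = n − k + 1 = 7, slack = 0, bound satisfied, MDS.

Singleton bound: d ≤ n − k + 1.
Here n = 9, k = 3, so n − k + 1 = 7.
Given d = 7, check d ≤ 7: YES.
Slack = (n − k + 1) − d = 0.
The code is MDS (slack = 0).
Description: the claimed parameters are [9, 3, 7]_9; such a code would be MDS (meets Singleton bound).


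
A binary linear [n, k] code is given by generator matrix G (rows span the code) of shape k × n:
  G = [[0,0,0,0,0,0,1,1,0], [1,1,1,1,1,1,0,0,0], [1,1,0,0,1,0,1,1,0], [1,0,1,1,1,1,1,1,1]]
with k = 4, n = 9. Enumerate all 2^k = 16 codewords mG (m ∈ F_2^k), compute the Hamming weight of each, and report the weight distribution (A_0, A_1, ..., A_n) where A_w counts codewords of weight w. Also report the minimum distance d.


Weight distribution: A_0 = 1, A_2 = 2, A_3 = 3, A_4 = 1, A_5 = 4, A_6 = 2, A_7 = 1, A_8 = 2. Minimum distance d = 2.

Enumerate all 2^4 = 16 messages m ∈ F_2^4.
For each, compute codeword c = mG in F_2^9, then tally its weight.
  m = 0000 → c = 000000000, weight = 0.
  m = 1000 → c = 000000110, weight = 2.
  m = 0100 → c = 111111000, weight = 6.
  m = 1100 → c = 111111110, weight = 8.
  m = 0010 → c = 110010110, weight = 5.
  m = 1010 → c = 110010000, weight = 3.
  m = 0110 → c = 001101110, weight = 5.
  m = 1110 → c = 001101000, weight = 3.
  m = 0001 → c = 101111111, weight = 8.
  m = 1001 → c = 101111001, weight = 6.
  m = 0101 → c = 010000111, weight = 4.
  m = 1101 → c = 010000001, weight = 2.
  m = 0011 → c = 011101001, weight = 5.
  m = 1011 → c = 011101111, weight = 7.
  m = 0111 → c = 100010001, weight = 3.
  m = 1111 → c = 100010111, weight = 5.
Tally weights:
  weight 0: 1 codewords.
  weight 2: 2 codewords.
  weight 3: 3 codewords.
  weight 4: 1 codewords.
  weight 5: 4 codewords.
  weight 6: 2 codewords.
  weight 7: 1 codewords.
  weight 8: 2 codewords.
Minimum distance d = smallest w > 0 with A_w > 0 = 2.
Sanity: Σ A_w = 16 = 2^4 = 16 ✓.


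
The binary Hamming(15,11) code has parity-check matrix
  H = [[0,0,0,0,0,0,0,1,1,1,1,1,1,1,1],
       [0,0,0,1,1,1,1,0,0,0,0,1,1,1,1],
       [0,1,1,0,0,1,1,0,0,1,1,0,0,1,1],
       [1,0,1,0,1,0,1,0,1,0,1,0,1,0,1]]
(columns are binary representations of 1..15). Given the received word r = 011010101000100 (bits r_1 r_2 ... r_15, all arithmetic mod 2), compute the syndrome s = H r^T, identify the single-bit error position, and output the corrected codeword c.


s = (0, 1, 1, 1)^T, error position = 7, corrected codeword c = 011010001000100

Compute s = H r^T mod 2 one row at a time:
  s_1 = 0 + 1 + 0 + 0 + 0 + 1 + 0 + 0 = 2 ≡ 0 (mod 2).
  s_2 = 0 + 1 + 0 + 1 + 0 + 1 + 0 + 0 = 3 ≡ 1 (mod 2).
  s_3 = 1 + 1 + 0 + 1 + 0 + 0 + 0 + 0 = 3 ≡ 1 (mod 2).
  s_4 = 0 + 1 + 1 + 1 + 1 + 0 + 1 + 0 = 5 ≡ 1 (mod 2).
s = (0, 1, 1, 1)^T — this equals column 7 of H (binary 0111), so error is at position 7.
Correct: flip bit 7 of r = 011010101000100 to get c = 011010001000100.


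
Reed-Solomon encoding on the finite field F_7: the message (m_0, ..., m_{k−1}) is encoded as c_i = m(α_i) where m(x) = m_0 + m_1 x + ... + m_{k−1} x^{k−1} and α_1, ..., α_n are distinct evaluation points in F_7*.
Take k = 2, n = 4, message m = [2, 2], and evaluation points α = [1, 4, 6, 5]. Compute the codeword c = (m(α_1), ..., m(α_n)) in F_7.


c = [4, 3, 0, 5]

Message polynomial: m(x) = 2 + 2·x (mod 7).
For each evaluation point α_i, compute m(α_i) mod 7:
  α_1 = 1: Horner steps 2 → 4, so m(1) = 4.
  α_2 = 4: Horner steps 2 → 3, so m(4) = 3.
  α_3 = 6: Horner steps 2 → 0, so m(6) = 0.
  α_4 = 5: Horner steps 2 → 5, so m(5) = 5.
Codeword c = [4, 3, 0, 5] ∈ F_7^4.


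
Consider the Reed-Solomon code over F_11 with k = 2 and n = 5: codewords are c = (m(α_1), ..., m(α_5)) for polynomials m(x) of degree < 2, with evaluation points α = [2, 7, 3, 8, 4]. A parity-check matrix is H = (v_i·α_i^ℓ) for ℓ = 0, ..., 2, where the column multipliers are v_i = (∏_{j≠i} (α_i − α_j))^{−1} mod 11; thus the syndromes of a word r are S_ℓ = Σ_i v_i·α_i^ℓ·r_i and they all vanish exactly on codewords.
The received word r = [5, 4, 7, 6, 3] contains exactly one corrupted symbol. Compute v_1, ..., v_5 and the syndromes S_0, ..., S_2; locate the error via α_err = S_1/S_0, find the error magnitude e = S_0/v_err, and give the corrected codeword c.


S = (8, 10, 7), error at position 5, error magnitude e = 5, c = [5, 4, 7, 6, 9].

Step 1: column multipliers v_i = (∏_{j≠i}(α_i − α_j))^{−1} mod 11.
  i = 1 (α = 2): (2−7)(2−3)(2−8)(2−4) = (−5)·(−1)·(−6)·(−2) = 60 ≡ 5, so v_1 = 5^{−1} = 9 (mod 11).
  i = 2 (α = 7): (7−2)(7−3)(7−8)(7−4) = 5·4·(−1)·3 = −60 ≡ 6, so v_2 = 6^{−1} = 2 (mod 11).
  i = 3 (α = 3): (3−2)(3−7)(3−8)(3−4) = 1·(−4)·(−5)·(−1) = −20 ≡ 2, so v_3 = 2^{−1} = 6 (mod 11).
  i = 4 (α = 8): (8−2)(8−7)(8−3)(8−4) = 6·1·5·4 = 120 ≡ 10, so v_4 = 10^{−1} = 10 (mod 11).
  i = 5 (α = 4): (4−2)(4−7)(4−3)(4−8) = 2·(−3)·1·(−4) = 24 ≡ 2, so v_5 = 2^{−1} = 6 (mod 11).
  v = [9, 2, 6, 10, 6].
Step 2: syndromes of r = [5, 4, 7, 6, 3] (all sums mod 11).
  S_0 = Σ v_i r_i = 9·5 + 2·4 + 6·7 + 10·6 + 6·3 = 173 ≡ 8.
  S_1 = Σ v_i α_i r_i = 9·2·5 + 2·7·4 + 6·3·7 + 10·8·6 + 6·4·3 = 824 ≡ 10.
  α_i^2 mod 11 = [4, 5, 9, 9, 5].
  S_2 = Σ v_i α_i^2 r_i = 9·4·5 + 2·5·4 + 6·9·7 + 10·9·6 + 6·5·3 = 1228 ≡ 7.
  S = (8, 10, 7) ≠ 0, so r is not a codeword (an error is present).
Step 3: locate the error. For a single error e at position i, S_ℓ = v_i·e·α_i^ℓ, so α_err = S_1/S_0.
  S_0^{−1} = 8^{−1} = 7 (mod 11), so α_err = 10·7 = 70 ≡ 4 = α_5. Error position i = 5.
  Consistency check: S_2/S_1 = 7·10 = 70 ≡ 4 = α_err ✓ (single-error assumption holds).
Step 4: error magnitude e = S_0/v_5 = S_0·∏_{j≠5}(α_5 − α_j) = 8·2 = 16 ≡ 5 (mod 11).
Step 5: correct position 5: c_5 = r_5 − e = 3 − 5 ≡ 9 (mod 11). Hence c = [5, 4, 7, 6, 9].
  Check: interpolating c through the α_i gives m(x) = 1 + 2·x (degree < 2) with m(α_i) = c_i for every i, so c is indeed a codeword.


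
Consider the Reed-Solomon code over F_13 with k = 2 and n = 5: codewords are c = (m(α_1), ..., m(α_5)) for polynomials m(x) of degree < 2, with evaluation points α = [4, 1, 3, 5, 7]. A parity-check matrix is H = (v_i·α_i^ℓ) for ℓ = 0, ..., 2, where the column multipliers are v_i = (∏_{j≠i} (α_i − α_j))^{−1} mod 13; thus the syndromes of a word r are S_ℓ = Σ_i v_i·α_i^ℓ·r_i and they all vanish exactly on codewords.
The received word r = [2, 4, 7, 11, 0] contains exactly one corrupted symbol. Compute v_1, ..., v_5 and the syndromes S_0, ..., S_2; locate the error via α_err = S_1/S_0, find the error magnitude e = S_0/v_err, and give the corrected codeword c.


S = (4, 7, 9), error at position 4, error magnitude e = 1, c = [2, 4, 7, 10, 0].

Step 1: column multipliers v_i = (∏_{j≠i}(α_i − α_j))^{−1} mod 13.
  i = 1 (α = 4): (4−1)(4−3)(4−5)(4−7) = 3·1·(−1)·(−3) = 9 ≡ 9, so v_1 = 9^{−1} = 3 (mod 13).
  i = 2 (α = 1): (1−4)(1−3)(1−5)(1−7) = (−3)·(−2)·(−4)·(−6) = 144 ≡ 1, so v_2 = 1^{−1} = 1 (mod 13).
  i = 3 (α = 3): (3−4)(3−1)(3−5)(3−7) = (−1)·2·(−2)·(−4) = −16 ≡ 10, so v_3 = 10^{−1} = 4 (mod 13).
  i = 4 (α = 5): (5−4)(5−1)(5−3)(5−7) = 1·4·2·(−2) = −16 ≡ 10, so v_4 = 10^{−1} = 4 (mod 13).
  i = 5 (α = 7): (7−4)(7−1)(7−3)(7−5) = 3·6·4·2 = 144 ≡ 1, so v_5 = 1^{−1} = 1 (mod 13).
  v = [3, 1, 4, 4, 1].
Step 2: syndromes of r = [2, 4, 7, 11, 0] (all sums mod 13).
  S_0 = Σ v_i r_i = 3·2 + 1·4 + 4·7 + 4·11 + 1·0 = 82 ≡ 4.
  S_1 = Σ v_i α_i r_i = 3·4·2 + 1·1·4 + 4·3·7 + 4·5·11 + 1·7·0 = 332 ≡ 7.
  α_i^2 mod 13 = [3, 1, 9, 12, 10].
  S_2 = Σ v_i α_i^2 r_i = 3·3·2 + 1·1·4 + 4·9·7 + 4·12·11 + 1·10·0 = 802 ≡ 9.
  S = (4, 7, 9) ≠ 0, so r is not a codeword (an error is present).
Step 3: locate the error. For a single error e at position i, S_ℓ = v_i·e·α_i^ℓ, so α_err = S_1/S_0.
  S_0^{−1} = 4^{−1} = 10 (mod 13), so α_err = 7·10 = 70 ≡ 5 = α_4. Error position i = 4.
  Consistency check: S_2/S_1 = 9·2 = 18 ≡ 5 = α_err ✓ (single-error assumption holds).
Step 4: error magnitude e = S_0/v_4 = S_0·∏_{j≠4}(α_4 − α_j) = 4·10 = 40 ≡ 1 (mod 13).
Step 5: correct position 4: c_4 = r_4 − e = 11 − 1 ≡ 10 (mod 13). Hence c = [2, 4, 7, 10, 0].
  Check: interpolating c through the α_i gives m(x) = 9 + 8·x (degree < 2) with m(α_i) = c_i for every i, so c is indeed a codeword.


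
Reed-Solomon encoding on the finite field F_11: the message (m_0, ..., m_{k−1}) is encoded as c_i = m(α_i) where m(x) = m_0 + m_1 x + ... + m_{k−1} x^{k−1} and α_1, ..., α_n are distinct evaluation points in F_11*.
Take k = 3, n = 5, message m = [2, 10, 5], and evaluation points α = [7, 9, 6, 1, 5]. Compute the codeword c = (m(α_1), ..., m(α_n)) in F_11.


c = [9, 2, 0, 6, 1]

Message polynomial: m(x) = 2 + 10·x + 5·x^2 (mod 11).
For each evaluation point α_i, compute m(α_i) mod 11:
  α_1 = 7: Horner steps 5 → 1 → 9, so m(7) = 9.
  α_2 = 9: Horner steps 5 → 0 → 2, so m(9) = 2.
  α_3 = 6: Horner steps 5 → 7 → 0, so m(6) = 0.
  α_4 = 1: Horner steps 5 → 4 → 6, so m(1) = 6.
  α_5 = 5: Horner steps 5 → 2 → 1, so m(5) = 1.
Codeword c = [9, 2, 0, 6, 1] ∈ F_11^5.


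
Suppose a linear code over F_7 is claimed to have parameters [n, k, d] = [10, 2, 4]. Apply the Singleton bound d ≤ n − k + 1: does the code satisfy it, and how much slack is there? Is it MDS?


Singleton RHS = n − k + 1 = 9, slack = 5, bound satisfied, not MDS.

Singleton bound: d ≤ n − k + 1.
Here n = 10, k = 2, so n − k + 1 = 9.
Given d = 4, check d ≤ 9: YES.
Slack = (n − k + 1) − d = 5.
The code is NOT MDS (slack = 5 > 0).
Description: the claimed parameters are [10, 2, 4]_7; such a code would be non-MDS.


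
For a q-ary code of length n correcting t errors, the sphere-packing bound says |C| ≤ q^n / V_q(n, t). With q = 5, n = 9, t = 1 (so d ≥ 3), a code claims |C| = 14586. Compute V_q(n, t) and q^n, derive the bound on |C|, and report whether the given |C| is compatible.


V_q(n, t) = 37, q^n = 1953125, Hamming bound = 52787, |C| = 14586 ≤ bound (satisfied).

Step 1: Compute V_q(n, t) = Σ_{j=0}^1 C(n, j) (q−1)^j.
  j = 0: C(9,0)·(4)^0 = 1·1 = 1.
  j = 1: C(9,1)·(4)^1 = 9·4 = 36.
  V_q(n, t) = 1 + 36 = 37.
Step 2: q^n = 5^9 = 1953125.
Step 3: Hamming bound ⌊q^n / V_q(n,t)⌋ = ⌊1953125/37⌋ = 52787.
Step 4: Compare |C| = 14586 to 52787: satisfied.
The claimed |C| lies below the Hamming bound.


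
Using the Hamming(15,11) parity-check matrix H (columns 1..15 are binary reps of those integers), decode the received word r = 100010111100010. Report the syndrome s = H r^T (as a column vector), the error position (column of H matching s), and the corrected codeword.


s = (0, 1, 1, 0)^T, error position = 6, corrected codeword c = 100011111100010

Compute s = H r^T mod 2 one row at a time:
  s_1 = 1 + 1 + 1 + 0 + 0 + 0 + 1 + 0 = 4 ≡ 0 (mod 2).
  s_2 = 0 + 1 + 0 + 1 + 0 + 0 + 1 + 0 = 3 ≡ 1 (mod 2).
  s_3 = 0 + 0 + 0 + 1 + 1 + 0 + 1 + 0 = 3 ≡ 1 (mod 2).
  s_4 = 1 + 0 + 1 + 1 + 1 + 0 + 0 + 0 = 4 ≡ 0 (mod 2).
s = (0, 1, 1, 0)^T — this equals column 6 of H (binary 0110), so error is at position 6.
Correct: flip bit 6 of r = 100010111100010 to get c = 100011111100010.


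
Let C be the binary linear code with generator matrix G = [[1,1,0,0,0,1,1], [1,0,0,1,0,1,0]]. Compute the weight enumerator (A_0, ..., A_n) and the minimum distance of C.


Weight distribution: A_0 = 1, A_3 = 2, A_4 = 1. Minimum distance d = 3.

Enumerate all 2^2 = 4 messages m ∈ F_2^2.
For each, compute codeword c = mG in F_2^7, then tally its weight.
  m = 00 → c = 0000000, weight = 0.
  m = 10 → c = 1100011, weight = 4.
  m = 01 → c = 1001010, weight = 3.
  m = 11 → c = 0101001, weight = 3.
Tally weights:
  weight 0: 1 codewords.
  weight 3: 2 codewords.
  weight 4: 1 codewords.
Minimum distance d = smallest w > 0 with A_w > 0 = 3.
Sanity: Σ A_w = 4 = 2^2 = 4 ✓.


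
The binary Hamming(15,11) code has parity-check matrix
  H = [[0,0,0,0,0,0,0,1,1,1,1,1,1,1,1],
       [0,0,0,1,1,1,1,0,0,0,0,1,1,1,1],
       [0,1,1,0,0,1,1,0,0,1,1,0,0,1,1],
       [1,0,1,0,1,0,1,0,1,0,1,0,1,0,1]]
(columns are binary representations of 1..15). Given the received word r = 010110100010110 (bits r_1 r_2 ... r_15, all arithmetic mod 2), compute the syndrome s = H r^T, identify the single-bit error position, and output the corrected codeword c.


s = (1, 1, 0, 0)^T, error position = 12, corrected codeword c = 010110100011110

Compute s = H r^T mod 2 one row at a time:
  s_1 = 0 + 0 + 0 + 1 + 0 + 1 + 1 + 0 = 3 ≡ 1 (mod 2).
  s_2 = 1 + 1 + 0 + 1 + 0 + 1 + 1 + 0 = 5 ≡ 1 (mod 2).
  s_3 = 1 + 0 + 0 + 1 + 0 + 1 + 1 + 0 = 4 ≡ 0 (mod 2).
  s_4 = 0 + 0 + 1 + 1 + 0 + 1 + 1 + 0 = 4 ≡ 0 (mod 2).
s = (1, 1, 0, 0)^T — this equals column 12 of H (binary 1100), so error is at position 12.
Correct: flip bit 12 of r = 010110100010110 to get c = 010110100011110.


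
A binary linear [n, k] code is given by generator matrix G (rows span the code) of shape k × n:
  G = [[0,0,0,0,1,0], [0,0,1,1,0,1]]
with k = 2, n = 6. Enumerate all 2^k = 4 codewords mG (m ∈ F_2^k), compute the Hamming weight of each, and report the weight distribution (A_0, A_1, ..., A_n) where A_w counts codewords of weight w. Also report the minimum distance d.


Weight distribution: A_0 = 1, A_1 = 1, A_3 = 1, A_4 = 1. Minimum distance d = 1.

Enumerate all 2^2 = 4 messages m ∈ F_2^2.
For each, compute codeword c = mG in F_2^6, then tally its weight.
  m = 00 → c = 000000, weight = 0.
  m = 10 → c = 000010, weight = 1.
  m = 01 → c = 001101, weight = 3.
  m = 11 → c = 001111, weight = 4.
Tally weights:
  weight 0: 1 codewords.
  weight 1: 1 codewords.
  weight 3: 1 codewords.
  weight 4: 1 codewords.
Minimum distance d = smallest w > 0 with A_w > 0 = 1.
Sanity: Σ A_w = 4 = 2^2 = 4 ✓.


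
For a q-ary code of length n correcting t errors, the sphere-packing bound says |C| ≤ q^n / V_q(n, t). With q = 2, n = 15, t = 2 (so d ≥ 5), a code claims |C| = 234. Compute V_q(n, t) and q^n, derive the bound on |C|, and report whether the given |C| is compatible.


V_q(n, t) = 121, q^n = 32768, Hamming bound = 270, |C| = 234 ≤ bound (satisfied).

Step 1: Compute V_q(n, t) = Σ_{j=0}^2 C(n, j) (q−1)^j.
  j = 0: C(15,0)·(1)^0 = 1·1 = 1.
  j = 1: C(15,1)·(1)^1 = 15·1 = 15.
  j = 2: C(15,2)·(1)^2 = 105·1 = 105.
  V_q(n, t) = 1 + 15 + 105 = 121.
Step 2: q^n = 2^15 = 32768.
Step 3: Hamming bound ⌊q^n / V_q(n,t)⌋ = ⌊32768/121⌋ = 270.
Step 4: Compare |C| = 234 to 270: satisfied.
The claimed |C| lies below the Hamming bound.


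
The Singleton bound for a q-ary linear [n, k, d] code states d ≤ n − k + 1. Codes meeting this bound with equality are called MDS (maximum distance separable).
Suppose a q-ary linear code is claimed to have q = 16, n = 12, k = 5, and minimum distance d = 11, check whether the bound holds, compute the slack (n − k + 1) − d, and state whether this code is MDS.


Singleton RHS = n − k + 1 = 8, slack = -3, bound violated (no such code; not MDS).

Singleton bound: d ≤ n − k + 1.
Here n = 12, k = 5, so n − k + 1 = 8.
Given d = 11, check d ≤ 8: NO.
Slack = (n − k + 1) − d = -3.
The slack is negative: d = 11 exceeds n − k + 1 = 8 by 3, so the Singleton bound is violated and no linear [12, 5, 11]_16 code can exist. In particular it is not MDS (MDS requires d = n − k + 1 exactly).
Description: the claimed parameters are [12, 5, 11]_16; such a code would be impossible (violates the Singleton bound).


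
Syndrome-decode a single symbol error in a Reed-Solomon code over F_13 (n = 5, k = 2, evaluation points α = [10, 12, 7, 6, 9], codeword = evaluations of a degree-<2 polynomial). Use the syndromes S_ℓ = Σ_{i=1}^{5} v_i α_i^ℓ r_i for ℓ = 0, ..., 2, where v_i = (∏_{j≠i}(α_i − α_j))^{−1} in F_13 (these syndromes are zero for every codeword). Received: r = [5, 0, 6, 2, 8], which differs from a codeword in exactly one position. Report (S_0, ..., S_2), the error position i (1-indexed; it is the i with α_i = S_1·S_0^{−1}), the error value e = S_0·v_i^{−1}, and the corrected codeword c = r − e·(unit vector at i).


S = (4, 10, 12), error at position 5, error magnitude e = 7, c = [5, 0, 6, 2, 1].

Step 1: column multipliers v_i = (∏_{j≠i}(α_i − α_j))^{−1} mod 13.
  i = 1 (α = 10): (10−12)(10−7)(10−6)(10−9) = (−2)·3·4·1 = −24 ≡ 2, so v_1 = 2^{−1} = 7 (mod 13).
  i = 2 (α = 12): (12−10)(12−7)(12−6)(12−9) = 2·5·6·3 = 180 ≡ 11, so v_2 = 11^{−1} = 6 (mod 13).
  i = 3 (α = 7): (7−10)(7−12)(7−6)(7−9) = (−3)·(−5)·1·(−2) = −30 ≡ 9, so v_3 = 9^{−1} = 3 (mod 13).
  i = 4 (α = 6): (6−10)(6−12)(6−7)(6−9) = (−4)·(−6)·(−1)·(−3) = 72 ≡ 7, so v_4 = 7^{−1} = 2 (mod 13).
  i = 5 (α = 9): (9−10)(9−12)(9−7)(9−6) = (−1)·(−3)·2·3 = 18 ≡ 5, so v_5 = 5^{−1} = 8 (mod 13).
  v = [7, 6, 3, 2, 8].
Step 2: syndromes of r = [5, 0, 6, 2, 8] (all sums mod 13).
  S_0 = Σ v_i r_i = 7·5 + 6·0 + 3·6 + 2·2 + 8·8 = 121 ≡ 4.
  S_1 = Σ v_i α_i r_i = 7·10·5 + 6·12·0 + 3·7·6 + 2·6·2 + 8·9·8 = 1076 ≡ 10.
  α_i^2 mod 13 = [9, 1, 10, 10, 3].
  S_2 = Σ v_i α_i^2 r_i = 7·9·5 + 6·1·0 + 3·10·6 + 2·10·2 + 8·3·8 = 727 ≡ 12.
  S = (4, 10, 12) ≠ 0, so r is not a codeword (an error is present).
Step 3: locate the error. For a single error e at position i, S_ℓ = v_i·e·α_i^ℓ, so α_err = S_1/S_0.
  S_0^{−1} = 4^{−1} = 10 (mod 13), so α_err = 10·10 = 100 ≡ 9 = α_5. Error position i = 5.
  Consistency check: S_2/S_1 = 12·4 = 48 ≡ 9 = α_err ✓ (single-error assumption holds).
Step 4: error magnitude e = S_0/v_5 = S_0·∏_{j≠5}(α_5 − α_j) = 4·5 = 20 ≡ 7 (mod 13).
Step 5: correct position 5: c_5 = r_5 − e = 8 − 7 ≡ 1 (mod 13). Hence c = [5, 0, 6, 2, 1].
  Check: interpolating c through the α_i gives m(x) = 4 + 4·x (degree < 2) with m(α_i) = c_i for every i, so c is indeed a codeword.


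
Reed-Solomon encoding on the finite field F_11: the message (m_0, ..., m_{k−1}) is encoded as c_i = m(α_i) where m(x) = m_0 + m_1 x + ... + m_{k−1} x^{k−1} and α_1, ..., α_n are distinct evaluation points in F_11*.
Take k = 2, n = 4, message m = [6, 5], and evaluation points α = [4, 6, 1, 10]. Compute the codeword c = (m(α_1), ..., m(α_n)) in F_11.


c = [4, 3, 0, 1]

Message polynomial: m(x) = 6 + 5·x (mod 11).
For each evaluation point α_i, compute m(α_i) mod 11:
  α_1 = 4: Horner steps 5 → 4, so m(4) = 4.
  α_2 = 6: Horner steps 5 → 3, so m(6) = 3.
  α_3 = 1: Horner steps 5 → 0, so m(1) = 0.
  α_4 = 10: Horner steps 5 → 1, so m(10) = 1.
Codeword c = [4, 3, 0, 1] ∈ F_11^4.


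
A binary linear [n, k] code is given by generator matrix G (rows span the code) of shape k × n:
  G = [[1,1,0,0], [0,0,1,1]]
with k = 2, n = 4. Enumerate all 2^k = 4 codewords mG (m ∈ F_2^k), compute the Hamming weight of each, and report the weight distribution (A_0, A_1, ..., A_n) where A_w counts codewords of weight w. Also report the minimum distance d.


Weight distribution: A_0 = 1, A_2 = 2, A_4 = 1. Minimum distance d = 2.

Enumerate all 2^2 = 4 messages m ∈ F_2^2.
For each, compute codeword c = mG in F_2^4, then tally its weight.
  m = 00 → c = 0000, weight = 0.
  m = 10 → c = 1100, weight = 2.
  m = 01 → c = 0011, weight = 2.
  m = 11 → c = 1111, weight = 4.
Tally weights:
  weight 0: 1 codewords.
  weight 2: 2 codewords.
  weight 4: 1 codewords.
Minimum distance d = smallest w > 0 with A_w > 0 = 2.
Sanity: Σ A_w = 4 = 2^2 = 4 ✓.


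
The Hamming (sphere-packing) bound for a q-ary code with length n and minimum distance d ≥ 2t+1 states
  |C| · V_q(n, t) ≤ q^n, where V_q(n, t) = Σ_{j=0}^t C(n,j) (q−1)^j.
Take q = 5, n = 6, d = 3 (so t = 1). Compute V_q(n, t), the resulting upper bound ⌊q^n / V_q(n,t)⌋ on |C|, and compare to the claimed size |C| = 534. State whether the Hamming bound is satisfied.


V_q(n, t) = 25, q^n = 15625, Hamming bound = 625, |C| = 534 ≤ bound (satisfied).

Step 1: Compute V_q(n, t) = Σ_{j=0}^1 C(n, j) (q−1)^j.
  j = 0: C(6,0)·(4)^0 = 1·1 = 1.
  j = 1: C(6,1)·(4)^1 = 6·4 = 24.
  V_q(n, t) = 1 + 24 = 25.
Step 2: q^n = 5^6 = 15625.
Step 3: Hamming bound ⌊q^n / V_q(n,t)⌋ = ⌊15625/25⌋ = 625.
Step 4: Compare |C| = 534 to 625: satisfied.
The claimed |C| lies below the Hamming bound.


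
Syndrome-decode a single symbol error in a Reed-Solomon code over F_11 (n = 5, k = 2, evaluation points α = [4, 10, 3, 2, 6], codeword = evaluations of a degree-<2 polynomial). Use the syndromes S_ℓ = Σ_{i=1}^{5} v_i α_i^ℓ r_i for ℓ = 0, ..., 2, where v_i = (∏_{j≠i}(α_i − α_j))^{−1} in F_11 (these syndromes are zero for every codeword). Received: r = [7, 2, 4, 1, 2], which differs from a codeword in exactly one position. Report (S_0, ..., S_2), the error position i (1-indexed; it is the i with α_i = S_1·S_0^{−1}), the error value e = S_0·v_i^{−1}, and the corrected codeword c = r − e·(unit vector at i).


S = (5, 6, 5), error at position 2, error magnitude e = 10, c = [7, 3, 4, 1, 2].

Step 1: column multipliers v_i = (∏_{j≠i}(α_i − α_j))^{−1} mod 11.
  i = 1 (α = 4): (4−10)(4−3)(4−2)(4−6) = (−6)·1·2·(−2) = 24 ≡ 2, so v_1 = 2^{−1} = 6 (mod 11).
  i = 2 (α = 10): (10−4)(10−3)(10−2)(10−6) = 6·7·8·4 = 1344 ≡ 2, so v_2 = 2^{−1} = 6 (mod 11).
  i = 3 (α = 3): (3−4)(3−10)(3−2)(3−6) = (−1)·(−7)·1·(−3) = −21 ≡ 1, so v_3 = 1^{−1} = 1 (mod 11).
  i = 4 (α = 2): (2−4)(2−10)(2−3)(2−6) = (−2)·(−8)·(−1)·(−4) = 64 ≡ 9, so v_4 = 9^{−1} = 5 (mod 11).
  i = 5 (α = 6): (6−4)(6−10)(6−3)(6−2) = 2·(−4)·3·4 = −96 ≡ 3, so v_5 = 3^{−1} = 4 (mod 11).
  v = [6, 6, 1, 5, 4].
Step 2: syndromes of r = [7, 2, 4, 1, 2] (all sums mod 11).
  S_0 = Σ v_i r_i = 6·7 + 6·2 + 1·4 + 5·1 + 4·2 = 71 ≡ 5.
  S_1 = Σ v_i α_i r_i = 6·4·7 + 6·10·2 + 1·3·4 + 5·2·1 + 4·6·2 = 358 ≡ 6.
  α_i^2 mod 11 = [5, 1, 9, 4, 3].
  S_2 = Σ v_i α_i^2 r_i = 6·5·7 + 6·1·2 + 1·9·4 + 5·4·1 + 4·3·2 = 302 ≡ 5.
  S = (5, 6, 5) ≠ 0, so r is not a codeword (an error is present).
Step 3: locate the error. For a single error e at position i, S_ℓ = v_i·e·α_i^ℓ, so α_err = S_1/S_0.
  S_0^{−1} = 5^{−1} = 9 (mod 11), so α_err = 6·9 = 54 ≡ 10 = α_2. Error position i = 2.
  Consistency check: S_2/S_1 = 5·2 = 10 ≡ 10 = α_err ✓ (single-error assumption holds).
Step 4: error magnitude e = S_0/v_2 = S_0·∏_{j≠2}(α_2 − α_j) = 5·2 = 10 ≡ 10 (mod 11).
Step 5: correct position 2: c_2 = r_2 − e = 2 − 10 ≡ 3 (mod 11). Hence c = [7, 3, 4, 1, 2].
  Check: interpolating c through the α_i gives m(x) = 6 + 3·x (degree < 2) with m(α_i) = c_i for every i, so c is indeed a codeword.
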